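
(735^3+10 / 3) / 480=238239227 / 288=827219.54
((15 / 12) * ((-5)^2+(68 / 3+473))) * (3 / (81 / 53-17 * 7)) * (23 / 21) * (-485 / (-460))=-1825055 / 95088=-19.19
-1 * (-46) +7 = 53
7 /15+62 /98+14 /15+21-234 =-51687 /245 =-210.97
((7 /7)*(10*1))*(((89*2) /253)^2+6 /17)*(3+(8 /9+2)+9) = 1236393880 /9793377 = 126.25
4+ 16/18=44/9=4.89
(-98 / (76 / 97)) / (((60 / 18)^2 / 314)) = -6715989 / 1900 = -3534.73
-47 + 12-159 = -194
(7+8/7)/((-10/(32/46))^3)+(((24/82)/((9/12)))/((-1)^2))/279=-163497776/121781023875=-0.00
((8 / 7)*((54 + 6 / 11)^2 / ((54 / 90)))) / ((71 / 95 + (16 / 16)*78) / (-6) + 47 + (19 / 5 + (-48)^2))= 547200000 / 226107497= 2.42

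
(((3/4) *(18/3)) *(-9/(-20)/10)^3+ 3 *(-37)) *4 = -1775993439/4000000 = -444.00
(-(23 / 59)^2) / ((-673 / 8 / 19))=80408 / 2342713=0.03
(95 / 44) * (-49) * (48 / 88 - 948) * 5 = 121286025 / 242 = 501181.92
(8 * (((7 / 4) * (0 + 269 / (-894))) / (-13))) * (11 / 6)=20713 / 34866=0.59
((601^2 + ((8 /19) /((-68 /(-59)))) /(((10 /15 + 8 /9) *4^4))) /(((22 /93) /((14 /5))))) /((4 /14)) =136103865974097 /9095680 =14963572.37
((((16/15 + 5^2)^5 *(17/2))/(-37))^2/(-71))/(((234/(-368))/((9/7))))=1110256305620318249965521562894/5100535559970703125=217674456449.96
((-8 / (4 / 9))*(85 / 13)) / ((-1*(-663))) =-30 / 169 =-0.18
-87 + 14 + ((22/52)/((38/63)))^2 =-70778263/976144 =-72.51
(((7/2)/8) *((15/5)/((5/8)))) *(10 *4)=84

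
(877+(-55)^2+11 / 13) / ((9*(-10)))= -50737 / 1170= -43.36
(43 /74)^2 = 1849 /5476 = 0.34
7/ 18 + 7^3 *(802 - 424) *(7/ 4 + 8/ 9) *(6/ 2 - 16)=-40030669/ 9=-4447852.11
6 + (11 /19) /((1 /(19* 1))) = 17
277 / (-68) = -277 / 68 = -4.07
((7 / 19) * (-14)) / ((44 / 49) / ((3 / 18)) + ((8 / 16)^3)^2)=-0.95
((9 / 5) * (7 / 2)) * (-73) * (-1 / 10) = 4599 / 100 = 45.99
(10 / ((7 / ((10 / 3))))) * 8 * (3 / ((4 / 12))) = 2400 / 7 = 342.86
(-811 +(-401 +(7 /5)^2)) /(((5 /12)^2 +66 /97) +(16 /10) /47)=-19859660496 /14575295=-1362.56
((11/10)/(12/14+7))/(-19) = -7/950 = -0.01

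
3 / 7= 0.43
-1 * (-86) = 86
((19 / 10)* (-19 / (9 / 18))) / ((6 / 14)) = -2527 / 15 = -168.47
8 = 8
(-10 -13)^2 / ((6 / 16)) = 4232 / 3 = 1410.67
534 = 534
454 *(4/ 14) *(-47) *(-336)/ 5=2048448/ 5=409689.60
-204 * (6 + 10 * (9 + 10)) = -39984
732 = 732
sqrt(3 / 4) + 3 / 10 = 3 / 10 + sqrt(3) / 2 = 1.17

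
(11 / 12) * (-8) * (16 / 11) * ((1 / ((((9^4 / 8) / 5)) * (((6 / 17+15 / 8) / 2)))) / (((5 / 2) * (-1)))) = 139264 / 5963949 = 0.02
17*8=136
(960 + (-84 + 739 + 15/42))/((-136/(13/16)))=-293995/30464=-9.65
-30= -30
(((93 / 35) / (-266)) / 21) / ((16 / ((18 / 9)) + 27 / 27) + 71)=-31 / 5213600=-0.00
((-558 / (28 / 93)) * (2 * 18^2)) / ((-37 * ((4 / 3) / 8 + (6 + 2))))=50440968 / 12691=3974.55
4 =4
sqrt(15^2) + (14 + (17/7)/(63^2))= 805724/27783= 29.00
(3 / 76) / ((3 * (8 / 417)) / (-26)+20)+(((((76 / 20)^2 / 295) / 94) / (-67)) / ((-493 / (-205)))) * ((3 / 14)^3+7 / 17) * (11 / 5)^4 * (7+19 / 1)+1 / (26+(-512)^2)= 689682394131997079369021 / 600857273680694900761500000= 0.00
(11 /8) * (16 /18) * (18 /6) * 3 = 11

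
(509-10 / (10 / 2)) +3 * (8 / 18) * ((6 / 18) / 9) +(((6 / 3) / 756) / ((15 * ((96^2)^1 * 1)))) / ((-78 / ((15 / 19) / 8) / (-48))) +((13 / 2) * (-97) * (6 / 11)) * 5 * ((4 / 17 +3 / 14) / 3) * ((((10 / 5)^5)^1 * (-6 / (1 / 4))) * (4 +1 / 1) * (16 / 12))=212377685963569339 / 160906217472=1319884.90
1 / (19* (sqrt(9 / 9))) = 1 / 19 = 0.05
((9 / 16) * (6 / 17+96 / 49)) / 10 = 0.13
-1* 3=-3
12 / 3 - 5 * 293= -1461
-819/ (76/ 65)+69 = -47991/ 76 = -631.46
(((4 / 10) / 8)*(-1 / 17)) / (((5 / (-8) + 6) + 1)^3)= -128 / 11275335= -0.00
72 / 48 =3 / 2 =1.50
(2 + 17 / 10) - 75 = -713 / 10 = -71.30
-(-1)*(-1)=-1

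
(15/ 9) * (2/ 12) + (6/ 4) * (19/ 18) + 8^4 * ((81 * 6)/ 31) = 71665693/ 1116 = 64216.57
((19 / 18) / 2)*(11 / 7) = 209 / 252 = 0.83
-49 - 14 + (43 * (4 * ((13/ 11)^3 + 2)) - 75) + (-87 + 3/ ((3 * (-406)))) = 217725507/ 540386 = 402.91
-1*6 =-6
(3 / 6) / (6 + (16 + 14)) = 1 / 72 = 0.01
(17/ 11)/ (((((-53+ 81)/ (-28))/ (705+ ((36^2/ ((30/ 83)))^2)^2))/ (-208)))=365291553627685188816/ 6875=53133316891299663.83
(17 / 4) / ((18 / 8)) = 17 / 9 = 1.89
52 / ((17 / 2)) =104 / 17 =6.12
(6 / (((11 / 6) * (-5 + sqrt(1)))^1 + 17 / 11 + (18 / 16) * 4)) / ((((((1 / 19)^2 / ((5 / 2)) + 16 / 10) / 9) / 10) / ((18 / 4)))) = -1178.45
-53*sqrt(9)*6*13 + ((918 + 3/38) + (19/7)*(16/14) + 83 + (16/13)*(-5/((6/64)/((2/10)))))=-828640165/72618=-11410.95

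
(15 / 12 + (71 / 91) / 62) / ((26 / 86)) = 612621 / 146692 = 4.18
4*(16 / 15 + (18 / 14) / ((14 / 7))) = 6.84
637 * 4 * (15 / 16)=9555 / 4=2388.75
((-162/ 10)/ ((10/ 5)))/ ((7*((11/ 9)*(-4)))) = 729/ 3080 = 0.24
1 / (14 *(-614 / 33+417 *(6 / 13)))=429 / 1044176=0.00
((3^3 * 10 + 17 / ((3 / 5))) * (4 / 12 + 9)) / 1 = 25060 / 9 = 2784.44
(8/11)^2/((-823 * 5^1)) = -64/497915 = -0.00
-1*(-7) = 7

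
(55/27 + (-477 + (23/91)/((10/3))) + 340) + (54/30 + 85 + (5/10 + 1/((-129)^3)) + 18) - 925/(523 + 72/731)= -260244692474378/8299823585235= -31.36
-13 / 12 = -1.08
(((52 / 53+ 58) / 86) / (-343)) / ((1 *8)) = -1563 / 6253576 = -0.00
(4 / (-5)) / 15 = -4 / 75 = -0.05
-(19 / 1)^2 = -361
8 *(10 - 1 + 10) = 152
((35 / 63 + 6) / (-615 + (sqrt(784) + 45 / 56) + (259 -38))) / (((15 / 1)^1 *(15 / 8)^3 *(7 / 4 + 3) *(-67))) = 6766592 / 11861797291875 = 0.00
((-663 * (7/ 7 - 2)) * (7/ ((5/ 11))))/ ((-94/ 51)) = -2603601/ 470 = -5539.58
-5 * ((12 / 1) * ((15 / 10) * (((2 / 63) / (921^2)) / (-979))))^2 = -80 / 33790917531717598329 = -0.00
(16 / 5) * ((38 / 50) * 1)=304 / 125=2.43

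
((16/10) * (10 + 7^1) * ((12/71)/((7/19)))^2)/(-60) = -589152/6175225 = -0.10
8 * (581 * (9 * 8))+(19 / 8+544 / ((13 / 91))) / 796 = 2131119891 / 6368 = 334660.79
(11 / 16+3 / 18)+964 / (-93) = -14153 / 1488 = -9.51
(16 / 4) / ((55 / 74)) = 296 / 55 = 5.38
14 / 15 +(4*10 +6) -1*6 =614 / 15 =40.93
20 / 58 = 0.34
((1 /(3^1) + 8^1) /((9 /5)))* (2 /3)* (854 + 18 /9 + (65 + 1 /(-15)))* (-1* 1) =-2842.39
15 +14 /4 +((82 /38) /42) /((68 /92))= 125957 /6783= 18.57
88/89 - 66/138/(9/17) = 0.09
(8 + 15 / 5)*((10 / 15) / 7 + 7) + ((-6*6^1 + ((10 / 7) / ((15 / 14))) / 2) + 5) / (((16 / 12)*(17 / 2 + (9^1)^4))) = 6152533 / 78834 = 78.04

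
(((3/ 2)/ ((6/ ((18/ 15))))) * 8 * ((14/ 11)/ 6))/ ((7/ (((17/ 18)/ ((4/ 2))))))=17/ 495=0.03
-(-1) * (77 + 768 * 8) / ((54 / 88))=273724 / 27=10137.93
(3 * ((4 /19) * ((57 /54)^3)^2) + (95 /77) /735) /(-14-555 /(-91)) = -121683541499 /1098427608432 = -0.11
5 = 5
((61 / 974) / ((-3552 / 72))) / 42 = -61 / 2018128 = -0.00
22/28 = 11/14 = 0.79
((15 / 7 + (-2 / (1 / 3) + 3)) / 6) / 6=-1 / 42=-0.02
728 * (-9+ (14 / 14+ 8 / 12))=-16016 / 3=-5338.67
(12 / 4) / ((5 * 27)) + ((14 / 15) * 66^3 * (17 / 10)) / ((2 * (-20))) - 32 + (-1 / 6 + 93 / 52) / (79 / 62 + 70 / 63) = -40472406289 / 3539250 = -11435.31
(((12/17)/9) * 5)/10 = 2/51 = 0.04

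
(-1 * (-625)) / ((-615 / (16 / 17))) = -2000 / 2091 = -0.96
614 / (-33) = -614 / 33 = -18.61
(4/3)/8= 1/6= 0.17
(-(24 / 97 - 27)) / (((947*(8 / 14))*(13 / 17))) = 308805 / 4776668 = 0.06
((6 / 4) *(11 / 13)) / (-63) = -11 / 546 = -0.02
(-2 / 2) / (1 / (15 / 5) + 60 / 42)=-21 / 37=-0.57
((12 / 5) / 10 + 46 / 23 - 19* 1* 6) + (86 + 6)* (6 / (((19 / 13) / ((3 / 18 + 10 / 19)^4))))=-82432057249 / 3342733650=-24.66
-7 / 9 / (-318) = 7 / 2862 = 0.00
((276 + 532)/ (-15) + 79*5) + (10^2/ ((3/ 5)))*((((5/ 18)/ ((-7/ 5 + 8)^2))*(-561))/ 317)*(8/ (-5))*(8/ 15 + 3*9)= 1796331299/ 4236705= 423.99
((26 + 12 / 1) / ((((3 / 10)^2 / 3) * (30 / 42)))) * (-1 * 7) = -12413.33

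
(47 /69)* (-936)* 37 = -542568 /23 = -23589.91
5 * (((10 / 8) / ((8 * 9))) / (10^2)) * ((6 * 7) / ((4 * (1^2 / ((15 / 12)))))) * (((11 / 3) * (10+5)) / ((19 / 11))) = 21175 / 58368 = 0.36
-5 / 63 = -0.08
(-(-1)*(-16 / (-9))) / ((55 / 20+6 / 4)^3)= 1024 / 44217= 0.02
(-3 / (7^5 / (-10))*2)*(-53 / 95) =-636 / 319333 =-0.00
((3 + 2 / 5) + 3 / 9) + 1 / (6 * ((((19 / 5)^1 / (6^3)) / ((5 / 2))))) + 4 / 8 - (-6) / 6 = 16483 / 570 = 28.92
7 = 7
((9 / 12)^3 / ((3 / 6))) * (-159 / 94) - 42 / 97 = -542757 / 291776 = -1.86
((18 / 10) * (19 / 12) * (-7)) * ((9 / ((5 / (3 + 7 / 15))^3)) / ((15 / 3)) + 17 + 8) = -797997739 / 1562500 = -510.72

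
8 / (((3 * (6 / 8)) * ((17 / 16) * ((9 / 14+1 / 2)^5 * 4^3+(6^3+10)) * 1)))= 4302592 / 451008351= 0.01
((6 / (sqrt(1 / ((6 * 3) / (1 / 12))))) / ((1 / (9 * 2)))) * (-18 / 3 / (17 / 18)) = -69984 * sqrt(6) / 17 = -10083.83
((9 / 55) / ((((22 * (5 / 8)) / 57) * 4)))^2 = 263169 / 9150625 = 0.03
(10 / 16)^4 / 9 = 625 / 36864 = 0.02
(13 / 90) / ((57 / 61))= 793 / 5130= 0.15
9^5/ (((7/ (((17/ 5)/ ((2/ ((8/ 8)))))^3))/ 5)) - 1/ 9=2610968233/ 12600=207219.70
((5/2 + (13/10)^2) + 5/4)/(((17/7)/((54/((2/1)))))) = 1512/25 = 60.48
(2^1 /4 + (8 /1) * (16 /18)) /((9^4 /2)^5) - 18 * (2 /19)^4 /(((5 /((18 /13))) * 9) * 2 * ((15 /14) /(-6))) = 882354728356608505341776 /4634367426847542203454728925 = 0.00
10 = 10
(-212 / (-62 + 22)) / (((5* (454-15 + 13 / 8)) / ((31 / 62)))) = 106 / 88125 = 0.00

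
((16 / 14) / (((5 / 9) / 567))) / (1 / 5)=5832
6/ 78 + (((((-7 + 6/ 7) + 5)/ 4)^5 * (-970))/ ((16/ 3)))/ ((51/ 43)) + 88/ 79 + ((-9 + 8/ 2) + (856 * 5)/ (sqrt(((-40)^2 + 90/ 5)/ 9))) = -1032060388/ 293433413 + 6420 * sqrt(1618)/ 809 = 315.69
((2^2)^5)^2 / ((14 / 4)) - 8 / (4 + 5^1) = 18874312 / 63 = 299592.25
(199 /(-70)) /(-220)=199 /15400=0.01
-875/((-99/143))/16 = 11375/144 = 78.99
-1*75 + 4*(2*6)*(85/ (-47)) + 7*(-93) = -38202/ 47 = -812.81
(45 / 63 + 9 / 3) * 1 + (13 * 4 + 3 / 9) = 1177 / 21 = 56.05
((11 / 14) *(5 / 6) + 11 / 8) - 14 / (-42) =397 / 168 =2.36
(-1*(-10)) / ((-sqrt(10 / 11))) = -sqrt(110) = -10.49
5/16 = 0.31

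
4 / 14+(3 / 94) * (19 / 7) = 35 / 94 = 0.37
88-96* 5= -392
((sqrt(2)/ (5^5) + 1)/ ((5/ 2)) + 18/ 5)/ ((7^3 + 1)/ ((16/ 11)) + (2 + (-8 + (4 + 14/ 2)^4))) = 4 * sqrt(2)/ 464734375 + 8/ 29743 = 0.00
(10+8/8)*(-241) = -2651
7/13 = 0.54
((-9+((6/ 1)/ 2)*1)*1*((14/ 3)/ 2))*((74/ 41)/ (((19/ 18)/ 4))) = -74592/ 779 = -95.75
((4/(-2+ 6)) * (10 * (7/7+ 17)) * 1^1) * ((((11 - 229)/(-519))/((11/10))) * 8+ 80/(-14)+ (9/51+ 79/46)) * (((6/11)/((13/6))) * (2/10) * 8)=-41343708096/744817073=-55.51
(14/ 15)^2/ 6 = 98/ 675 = 0.15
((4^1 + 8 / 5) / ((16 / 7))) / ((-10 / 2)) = -49 / 100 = -0.49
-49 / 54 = -0.91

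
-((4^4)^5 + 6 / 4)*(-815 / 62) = 1792203953277325 / 124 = 14453257687720.36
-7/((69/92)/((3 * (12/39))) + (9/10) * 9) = -560/713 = -0.79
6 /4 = 3 /2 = 1.50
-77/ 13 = -5.92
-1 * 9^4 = -6561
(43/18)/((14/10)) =215/126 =1.71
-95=-95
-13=-13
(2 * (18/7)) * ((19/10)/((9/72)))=2736/35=78.17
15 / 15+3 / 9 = 4 / 3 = 1.33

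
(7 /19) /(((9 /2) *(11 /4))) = 56 /1881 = 0.03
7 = 7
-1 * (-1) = 1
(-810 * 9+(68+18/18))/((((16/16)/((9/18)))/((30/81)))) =-12035/9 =-1337.22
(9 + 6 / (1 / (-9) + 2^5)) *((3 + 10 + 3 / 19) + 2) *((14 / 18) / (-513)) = -9376 / 44403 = -0.21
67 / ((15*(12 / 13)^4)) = 1913587 / 311040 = 6.15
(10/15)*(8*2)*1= 32/3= 10.67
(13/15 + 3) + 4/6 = 68/15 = 4.53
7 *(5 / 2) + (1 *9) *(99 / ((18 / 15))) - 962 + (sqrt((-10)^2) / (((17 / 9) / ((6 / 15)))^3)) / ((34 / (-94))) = -422329258 / 2088025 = -202.26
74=74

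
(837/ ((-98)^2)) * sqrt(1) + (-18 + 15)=-2.91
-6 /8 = -3 /4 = -0.75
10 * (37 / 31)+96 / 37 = 16666 / 1147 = 14.53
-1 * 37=-37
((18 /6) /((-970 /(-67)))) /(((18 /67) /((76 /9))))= 85291 /13095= 6.51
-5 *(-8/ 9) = 40/ 9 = 4.44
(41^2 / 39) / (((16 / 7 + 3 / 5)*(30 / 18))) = 11767 / 1313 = 8.96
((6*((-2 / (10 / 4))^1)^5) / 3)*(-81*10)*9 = 2985984 / 625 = 4777.57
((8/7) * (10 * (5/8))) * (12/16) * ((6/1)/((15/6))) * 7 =90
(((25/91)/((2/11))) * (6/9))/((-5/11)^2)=1331/273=4.88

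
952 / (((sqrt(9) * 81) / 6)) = 1904 / 81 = 23.51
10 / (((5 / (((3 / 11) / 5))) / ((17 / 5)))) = 102 / 275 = 0.37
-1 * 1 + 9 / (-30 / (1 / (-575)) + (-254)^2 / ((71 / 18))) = -1.00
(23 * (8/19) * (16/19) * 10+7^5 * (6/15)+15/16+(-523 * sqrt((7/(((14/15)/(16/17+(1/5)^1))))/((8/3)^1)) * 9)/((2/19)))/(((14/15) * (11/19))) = 84230031/6688-76465215 * sqrt(1649)/20944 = -135662.59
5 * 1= 5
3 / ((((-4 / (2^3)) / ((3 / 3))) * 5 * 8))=-3 / 20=-0.15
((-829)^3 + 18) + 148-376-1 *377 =-569723376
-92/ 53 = -1.74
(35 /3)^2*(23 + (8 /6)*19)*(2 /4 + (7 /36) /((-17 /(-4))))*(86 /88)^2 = 3429.00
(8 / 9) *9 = 8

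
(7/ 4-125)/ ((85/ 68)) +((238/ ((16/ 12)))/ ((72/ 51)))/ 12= -88.06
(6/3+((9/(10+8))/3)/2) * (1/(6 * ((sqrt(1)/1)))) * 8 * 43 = 1075/9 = 119.44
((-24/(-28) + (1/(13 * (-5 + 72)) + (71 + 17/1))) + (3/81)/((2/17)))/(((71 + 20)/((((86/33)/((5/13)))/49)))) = 252488905/1863322461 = 0.14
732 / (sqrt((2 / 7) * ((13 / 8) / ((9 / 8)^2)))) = 1647 * sqrt(91) / 13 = 1208.57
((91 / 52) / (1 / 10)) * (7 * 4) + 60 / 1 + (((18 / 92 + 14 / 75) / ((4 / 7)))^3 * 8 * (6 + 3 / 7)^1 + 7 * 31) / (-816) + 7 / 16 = 3277239345506809 / 5956963200000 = 550.15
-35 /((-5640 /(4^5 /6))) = 1.06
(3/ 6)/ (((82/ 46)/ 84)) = 966/ 41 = 23.56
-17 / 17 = -1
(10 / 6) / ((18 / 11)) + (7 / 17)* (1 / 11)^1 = 10663 / 10098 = 1.06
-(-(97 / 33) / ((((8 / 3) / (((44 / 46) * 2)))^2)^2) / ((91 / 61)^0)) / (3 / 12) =3485889 / 1119364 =3.11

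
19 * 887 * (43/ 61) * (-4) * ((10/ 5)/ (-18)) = 2898716/ 549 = 5279.99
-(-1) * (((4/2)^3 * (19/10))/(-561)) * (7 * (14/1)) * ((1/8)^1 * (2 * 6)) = -3724/935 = -3.98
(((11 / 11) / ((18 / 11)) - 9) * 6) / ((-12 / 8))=302 / 9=33.56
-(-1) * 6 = 6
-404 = -404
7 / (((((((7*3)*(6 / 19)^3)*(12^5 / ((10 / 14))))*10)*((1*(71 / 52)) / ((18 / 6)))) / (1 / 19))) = 0.00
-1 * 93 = -93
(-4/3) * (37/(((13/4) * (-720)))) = 37/1755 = 0.02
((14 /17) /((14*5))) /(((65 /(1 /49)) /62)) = 62 /270725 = 0.00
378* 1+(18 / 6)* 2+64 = 448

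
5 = 5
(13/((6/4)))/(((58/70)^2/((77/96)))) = 1226225/121104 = 10.13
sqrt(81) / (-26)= -9 / 26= -0.35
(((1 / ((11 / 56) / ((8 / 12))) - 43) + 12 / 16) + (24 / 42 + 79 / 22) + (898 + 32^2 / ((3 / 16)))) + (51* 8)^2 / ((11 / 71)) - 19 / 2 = 332875495 / 308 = 1080764.59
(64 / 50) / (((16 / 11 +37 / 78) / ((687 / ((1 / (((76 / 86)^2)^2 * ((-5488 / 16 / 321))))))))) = -4496776006474752 / 15135459377125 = -297.10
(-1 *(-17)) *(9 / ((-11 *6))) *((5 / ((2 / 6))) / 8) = -765 / 176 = -4.35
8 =8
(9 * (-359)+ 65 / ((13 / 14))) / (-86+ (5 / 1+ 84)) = -3161 / 3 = -1053.67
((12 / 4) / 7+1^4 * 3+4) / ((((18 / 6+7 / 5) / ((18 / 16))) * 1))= 585 / 308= 1.90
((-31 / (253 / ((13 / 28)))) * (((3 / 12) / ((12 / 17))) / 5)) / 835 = -6851 / 1419633600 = -0.00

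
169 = 169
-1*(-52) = 52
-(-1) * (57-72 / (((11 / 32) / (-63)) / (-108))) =-15675789 / 11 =-1425071.73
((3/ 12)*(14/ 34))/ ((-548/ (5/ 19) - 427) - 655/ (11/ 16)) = -385/ 12948356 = -0.00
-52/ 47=-1.11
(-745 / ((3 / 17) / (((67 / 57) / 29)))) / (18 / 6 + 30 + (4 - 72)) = 169711 / 34713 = 4.89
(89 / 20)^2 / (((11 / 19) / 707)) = 106402793 / 4400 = 24182.45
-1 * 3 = -3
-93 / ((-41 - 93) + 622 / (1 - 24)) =2139 / 3704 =0.58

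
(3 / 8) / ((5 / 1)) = 3 / 40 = 0.08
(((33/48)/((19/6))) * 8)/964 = 33/18316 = 0.00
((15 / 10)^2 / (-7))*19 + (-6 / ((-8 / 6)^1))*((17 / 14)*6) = 747 / 28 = 26.68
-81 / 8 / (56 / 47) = -8.50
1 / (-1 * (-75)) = 1 / 75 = 0.01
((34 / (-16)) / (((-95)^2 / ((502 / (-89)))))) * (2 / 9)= 4267 / 14458050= 0.00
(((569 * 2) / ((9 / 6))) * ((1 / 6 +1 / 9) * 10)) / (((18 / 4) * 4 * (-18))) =-14225 / 2187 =-6.50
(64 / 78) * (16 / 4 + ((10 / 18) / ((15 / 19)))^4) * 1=5553440 / 1594323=3.48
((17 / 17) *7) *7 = 49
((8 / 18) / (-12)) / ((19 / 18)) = -2 / 57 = -0.04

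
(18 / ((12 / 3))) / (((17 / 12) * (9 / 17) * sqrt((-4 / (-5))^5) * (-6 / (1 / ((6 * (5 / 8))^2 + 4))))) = -25 * sqrt(5) / 578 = -0.10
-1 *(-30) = 30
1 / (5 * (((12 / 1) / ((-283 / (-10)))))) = 283 / 600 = 0.47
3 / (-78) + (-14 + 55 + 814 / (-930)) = 484643 / 12090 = 40.09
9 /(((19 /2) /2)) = 36 /19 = 1.89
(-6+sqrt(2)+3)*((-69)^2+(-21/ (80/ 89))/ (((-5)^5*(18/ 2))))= -7549.93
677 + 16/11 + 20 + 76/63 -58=444671/693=641.66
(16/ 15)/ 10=8/ 75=0.11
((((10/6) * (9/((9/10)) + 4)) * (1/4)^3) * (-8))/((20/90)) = -105/8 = -13.12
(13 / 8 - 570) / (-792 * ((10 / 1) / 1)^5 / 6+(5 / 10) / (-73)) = 0.00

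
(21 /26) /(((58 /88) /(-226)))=-104412 /377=-276.95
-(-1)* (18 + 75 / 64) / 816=409 / 17408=0.02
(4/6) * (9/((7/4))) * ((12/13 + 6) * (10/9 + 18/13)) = 70080/1183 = 59.24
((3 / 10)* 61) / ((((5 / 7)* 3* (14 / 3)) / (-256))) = -11712 / 25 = -468.48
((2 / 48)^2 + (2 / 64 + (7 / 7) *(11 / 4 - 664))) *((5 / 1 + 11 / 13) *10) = -2783215 / 72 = -38655.76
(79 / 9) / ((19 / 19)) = 8.78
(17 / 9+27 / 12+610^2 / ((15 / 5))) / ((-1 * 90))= -4465349 / 3240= -1378.19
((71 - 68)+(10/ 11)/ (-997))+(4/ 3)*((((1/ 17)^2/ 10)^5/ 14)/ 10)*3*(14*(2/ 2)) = 16577013844917014760967/ 5527351276556045750000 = 3.00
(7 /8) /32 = 7 /256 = 0.03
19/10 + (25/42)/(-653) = 130211/68565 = 1.90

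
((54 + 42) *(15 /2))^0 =1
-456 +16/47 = -21416/47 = -455.66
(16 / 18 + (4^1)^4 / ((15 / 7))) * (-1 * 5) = -5416 / 9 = -601.78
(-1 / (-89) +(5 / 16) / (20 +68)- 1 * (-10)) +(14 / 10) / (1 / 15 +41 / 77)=267767705 / 21678976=12.35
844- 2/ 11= 9282/ 11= 843.82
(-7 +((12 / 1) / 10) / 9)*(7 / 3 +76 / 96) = -515 / 24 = -21.46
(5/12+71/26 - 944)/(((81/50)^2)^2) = -229332812500/1678822119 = -136.60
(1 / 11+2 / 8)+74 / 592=41 / 88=0.47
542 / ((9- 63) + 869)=542 / 815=0.67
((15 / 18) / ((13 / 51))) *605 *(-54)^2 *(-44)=-3299016600 / 13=-253770507.69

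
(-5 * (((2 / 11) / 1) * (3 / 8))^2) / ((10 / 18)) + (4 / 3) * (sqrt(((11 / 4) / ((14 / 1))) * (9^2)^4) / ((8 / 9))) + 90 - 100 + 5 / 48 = -28859 / 2904 + 19683 * sqrt(154) / 56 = 4351.84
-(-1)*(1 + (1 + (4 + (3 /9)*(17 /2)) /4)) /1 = 89 /24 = 3.71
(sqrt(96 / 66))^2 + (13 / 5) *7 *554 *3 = 1663742 / 55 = 30249.85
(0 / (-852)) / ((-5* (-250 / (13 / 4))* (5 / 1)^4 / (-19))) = 0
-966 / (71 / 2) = -1932 / 71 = -27.21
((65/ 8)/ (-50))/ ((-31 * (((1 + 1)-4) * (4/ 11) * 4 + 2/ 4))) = -0.00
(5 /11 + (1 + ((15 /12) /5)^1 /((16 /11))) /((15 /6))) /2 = 325 /704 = 0.46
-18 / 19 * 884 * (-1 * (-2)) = -31824 / 19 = -1674.95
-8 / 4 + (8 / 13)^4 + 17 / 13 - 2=-72799 / 28561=-2.55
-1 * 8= -8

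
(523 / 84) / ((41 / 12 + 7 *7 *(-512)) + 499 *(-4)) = -523 / 2274769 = -0.00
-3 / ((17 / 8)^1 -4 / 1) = 8 / 5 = 1.60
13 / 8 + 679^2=3688341 / 8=461042.62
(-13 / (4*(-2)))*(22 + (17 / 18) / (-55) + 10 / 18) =290069 / 7920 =36.62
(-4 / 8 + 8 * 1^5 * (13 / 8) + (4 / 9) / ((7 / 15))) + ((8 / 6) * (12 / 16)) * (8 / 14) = 589 / 42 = 14.02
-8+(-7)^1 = -15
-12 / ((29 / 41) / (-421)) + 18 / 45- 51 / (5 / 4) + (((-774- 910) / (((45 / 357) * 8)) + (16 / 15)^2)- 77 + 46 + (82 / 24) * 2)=35294294 / 6525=5409.09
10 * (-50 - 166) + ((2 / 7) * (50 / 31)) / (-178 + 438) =-6093355 / 2821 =-2160.00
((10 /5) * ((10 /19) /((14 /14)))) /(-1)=-20 /19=-1.05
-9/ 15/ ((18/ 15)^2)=-5/ 12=-0.42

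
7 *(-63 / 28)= -63 / 4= -15.75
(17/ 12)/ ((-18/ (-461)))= 7837/ 216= 36.28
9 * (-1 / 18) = -1 / 2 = -0.50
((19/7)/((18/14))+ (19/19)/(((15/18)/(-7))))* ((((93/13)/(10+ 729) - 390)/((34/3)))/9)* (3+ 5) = 471243676/2449785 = 192.36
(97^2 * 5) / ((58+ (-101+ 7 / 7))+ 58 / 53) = -2493385 / 2168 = -1150.09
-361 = -361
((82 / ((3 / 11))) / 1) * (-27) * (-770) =6250860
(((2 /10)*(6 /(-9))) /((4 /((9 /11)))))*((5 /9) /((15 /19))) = -19 /990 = -0.02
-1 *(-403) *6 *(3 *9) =65286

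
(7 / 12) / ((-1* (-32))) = 7 / 384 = 0.02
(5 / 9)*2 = 10 / 9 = 1.11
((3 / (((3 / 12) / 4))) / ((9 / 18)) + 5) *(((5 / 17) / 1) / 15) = 101 / 51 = 1.98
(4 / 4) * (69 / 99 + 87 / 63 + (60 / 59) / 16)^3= 58931989710875 / 6000786624448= 9.82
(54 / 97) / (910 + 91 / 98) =84 / 137449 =0.00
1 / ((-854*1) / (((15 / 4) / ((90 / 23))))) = -23 / 20496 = -0.00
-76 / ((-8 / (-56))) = -532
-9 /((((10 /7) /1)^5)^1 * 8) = -151263 /800000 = -0.19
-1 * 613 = -613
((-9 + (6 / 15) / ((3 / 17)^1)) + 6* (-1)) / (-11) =191 / 165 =1.16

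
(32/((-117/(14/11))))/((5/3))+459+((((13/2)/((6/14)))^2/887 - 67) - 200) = 4384777363/22831380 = 192.05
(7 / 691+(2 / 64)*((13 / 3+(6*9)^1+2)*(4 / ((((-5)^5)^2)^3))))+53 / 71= 829696655273437500008880041 / 1096598803997039794921875000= 0.76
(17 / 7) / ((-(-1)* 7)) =17 / 49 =0.35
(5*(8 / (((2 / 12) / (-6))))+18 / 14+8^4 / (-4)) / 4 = -17239 / 28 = -615.68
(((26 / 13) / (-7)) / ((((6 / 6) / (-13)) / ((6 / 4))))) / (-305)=-39 / 2135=-0.02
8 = 8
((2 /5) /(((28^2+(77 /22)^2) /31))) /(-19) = -248 /302575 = -0.00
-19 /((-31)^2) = -19 /961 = -0.02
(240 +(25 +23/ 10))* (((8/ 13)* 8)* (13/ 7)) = 85536/ 35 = 2443.89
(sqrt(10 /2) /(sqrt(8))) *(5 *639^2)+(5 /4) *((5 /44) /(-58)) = -25 /10208+2041605 *sqrt(10) /4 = 1614030.47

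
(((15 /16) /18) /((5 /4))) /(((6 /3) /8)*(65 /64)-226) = -32 /173373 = -0.00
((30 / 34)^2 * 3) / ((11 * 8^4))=675 / 13021184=0.00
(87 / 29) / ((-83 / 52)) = -156 / 83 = -1.88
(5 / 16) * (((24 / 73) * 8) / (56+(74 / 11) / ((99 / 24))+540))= 1089 / 791831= 0.00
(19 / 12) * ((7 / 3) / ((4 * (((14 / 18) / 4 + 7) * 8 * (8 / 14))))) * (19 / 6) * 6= 2527 / 4736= 0.53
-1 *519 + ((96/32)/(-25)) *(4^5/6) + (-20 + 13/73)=-1020726/1825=-559.30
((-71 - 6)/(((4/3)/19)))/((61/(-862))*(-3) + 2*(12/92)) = -14502719/6254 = -2318.95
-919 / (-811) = 919 / 811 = 1.13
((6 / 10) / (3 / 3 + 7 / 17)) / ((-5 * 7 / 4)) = -17 / 350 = -0.05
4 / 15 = 0.27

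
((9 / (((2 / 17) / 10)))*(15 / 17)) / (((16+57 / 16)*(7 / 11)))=118800 / 2191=54.22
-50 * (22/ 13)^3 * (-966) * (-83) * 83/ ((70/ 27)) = -1366586361360/ 2197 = -622023833.12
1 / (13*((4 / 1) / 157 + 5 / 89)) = 13973 / 14833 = 0.94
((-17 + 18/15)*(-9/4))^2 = 505521/400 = 1263.80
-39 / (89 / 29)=-1131 / 89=-12.71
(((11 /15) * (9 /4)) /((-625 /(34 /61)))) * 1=-0.00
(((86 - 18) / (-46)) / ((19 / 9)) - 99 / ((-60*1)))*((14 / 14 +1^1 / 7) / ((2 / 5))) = 8301 / 3059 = 2.71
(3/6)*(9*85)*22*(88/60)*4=49368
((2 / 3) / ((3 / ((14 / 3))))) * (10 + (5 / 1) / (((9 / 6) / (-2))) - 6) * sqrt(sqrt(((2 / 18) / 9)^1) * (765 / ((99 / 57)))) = -224 * sqrt(53295) / 2673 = -19.35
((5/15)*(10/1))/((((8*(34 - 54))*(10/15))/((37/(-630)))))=37/20160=0.00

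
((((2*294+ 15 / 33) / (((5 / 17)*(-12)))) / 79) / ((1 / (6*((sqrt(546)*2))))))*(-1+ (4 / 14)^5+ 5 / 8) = 13975207*sqrt(546) / 1479016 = 220.79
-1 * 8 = -8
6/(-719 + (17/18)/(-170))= -1080/129421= -0.01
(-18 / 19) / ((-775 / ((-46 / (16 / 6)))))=-621 / 29450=-0.02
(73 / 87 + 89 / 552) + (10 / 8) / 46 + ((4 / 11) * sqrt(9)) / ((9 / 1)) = 8428 / 7337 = 1.15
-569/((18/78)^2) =-96161/9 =-10684.56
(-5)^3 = -125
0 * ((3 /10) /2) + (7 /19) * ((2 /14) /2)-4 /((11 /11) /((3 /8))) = -28 /19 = -1.47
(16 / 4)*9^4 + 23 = 26267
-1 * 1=-1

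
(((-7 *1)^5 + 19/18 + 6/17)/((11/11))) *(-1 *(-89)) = -457683479/306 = -1495697.64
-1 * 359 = -359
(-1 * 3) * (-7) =21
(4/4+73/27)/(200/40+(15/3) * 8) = 20/243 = 0.08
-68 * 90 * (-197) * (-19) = -22907160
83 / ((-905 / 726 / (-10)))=120516 / 181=665.83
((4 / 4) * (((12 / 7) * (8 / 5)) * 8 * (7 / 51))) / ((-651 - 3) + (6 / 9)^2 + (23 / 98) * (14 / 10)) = -32256 / 6996061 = -0.00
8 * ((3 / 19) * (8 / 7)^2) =1536 / 931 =1.65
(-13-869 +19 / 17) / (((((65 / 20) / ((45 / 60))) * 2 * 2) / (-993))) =50464.39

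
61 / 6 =10.17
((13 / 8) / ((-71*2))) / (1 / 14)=-91 / 568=-0.16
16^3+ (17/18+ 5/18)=36875/9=4097.22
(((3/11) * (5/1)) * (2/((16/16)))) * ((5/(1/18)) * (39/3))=35100/11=3190.91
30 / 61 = 0.49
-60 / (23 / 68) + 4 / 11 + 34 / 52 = -1160187 / 6578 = -176.37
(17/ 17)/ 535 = 1/ 535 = 0.00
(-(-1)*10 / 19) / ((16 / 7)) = 35 / 152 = 0.23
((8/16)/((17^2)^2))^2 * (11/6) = 11/167418178584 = 0.00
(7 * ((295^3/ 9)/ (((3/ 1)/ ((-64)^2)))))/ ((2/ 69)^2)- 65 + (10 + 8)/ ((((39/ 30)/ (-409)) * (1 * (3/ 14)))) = 1265502678134785/ 39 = 32448786618840.64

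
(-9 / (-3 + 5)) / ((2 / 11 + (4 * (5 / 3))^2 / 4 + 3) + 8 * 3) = -891 / 7582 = -0.12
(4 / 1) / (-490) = -2 / 245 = -0.01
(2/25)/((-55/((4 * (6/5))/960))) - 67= -9212501/137500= -67.00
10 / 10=1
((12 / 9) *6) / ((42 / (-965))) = -3860 / 21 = -183.81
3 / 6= 1 / 2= 0.50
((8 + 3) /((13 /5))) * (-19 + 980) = 52855 /13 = 4065.77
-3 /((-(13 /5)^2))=75 /169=0.44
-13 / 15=-0.87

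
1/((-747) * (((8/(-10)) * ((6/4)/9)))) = 5/498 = 0.01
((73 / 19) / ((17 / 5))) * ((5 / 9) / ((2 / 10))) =9125 / 2907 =3.14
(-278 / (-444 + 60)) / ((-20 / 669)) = -30997 / 1280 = -24.22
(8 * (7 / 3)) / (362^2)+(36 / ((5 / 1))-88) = -39706262 / 491415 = -80.80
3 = 3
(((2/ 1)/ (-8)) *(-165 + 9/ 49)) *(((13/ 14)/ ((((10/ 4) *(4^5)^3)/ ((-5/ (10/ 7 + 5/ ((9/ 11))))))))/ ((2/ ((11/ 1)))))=-2598453/ 49982681907200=-0.00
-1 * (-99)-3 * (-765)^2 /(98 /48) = -42131349 /49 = -859823.45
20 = 20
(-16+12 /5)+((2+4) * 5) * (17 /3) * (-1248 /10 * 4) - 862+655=-425423 /5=-85084.60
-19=-19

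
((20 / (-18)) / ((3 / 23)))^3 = -12167000 / 19683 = -618.15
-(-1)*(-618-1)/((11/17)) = -10523/11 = -956.64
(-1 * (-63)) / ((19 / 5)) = 315 / 19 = 16.58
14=14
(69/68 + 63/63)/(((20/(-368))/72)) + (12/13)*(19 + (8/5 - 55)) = -2984424/1105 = -2700.84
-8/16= -1/2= -0.50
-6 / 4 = -3 / 2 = -1.50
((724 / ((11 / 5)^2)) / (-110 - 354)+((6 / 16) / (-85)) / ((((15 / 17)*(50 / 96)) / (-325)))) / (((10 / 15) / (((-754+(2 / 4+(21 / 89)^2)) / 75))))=-2343486419479 / 55589578000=-42.16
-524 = -524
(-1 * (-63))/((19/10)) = 630/19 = 33.16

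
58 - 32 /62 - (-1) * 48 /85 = 152958 /2635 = 58.05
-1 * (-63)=63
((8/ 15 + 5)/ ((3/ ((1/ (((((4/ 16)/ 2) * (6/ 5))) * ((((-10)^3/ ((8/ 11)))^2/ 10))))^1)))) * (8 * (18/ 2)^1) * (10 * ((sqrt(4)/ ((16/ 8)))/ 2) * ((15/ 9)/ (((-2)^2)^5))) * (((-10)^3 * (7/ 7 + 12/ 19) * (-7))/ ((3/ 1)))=18011/ 124146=0.15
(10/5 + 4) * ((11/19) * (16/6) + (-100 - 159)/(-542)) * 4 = 249836/5149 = 48.52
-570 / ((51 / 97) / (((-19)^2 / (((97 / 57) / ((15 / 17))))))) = -58644450 / 289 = -202921.97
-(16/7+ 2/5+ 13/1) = -549/35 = -15.69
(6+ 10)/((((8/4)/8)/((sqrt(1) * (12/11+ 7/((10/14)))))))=38336/55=697.02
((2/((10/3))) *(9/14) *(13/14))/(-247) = -27/18620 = -0.00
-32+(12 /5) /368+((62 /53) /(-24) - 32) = -1171012 /18285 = -64.04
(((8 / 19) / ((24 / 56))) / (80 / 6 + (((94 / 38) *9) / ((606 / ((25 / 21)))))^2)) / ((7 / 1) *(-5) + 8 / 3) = -6382072032 / 2800915751155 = -0.00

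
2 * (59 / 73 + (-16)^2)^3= 13177266637446 / 389017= 33873241.11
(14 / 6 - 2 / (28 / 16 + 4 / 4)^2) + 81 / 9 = 4018 / 363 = 11.07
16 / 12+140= 424 / 3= 141.33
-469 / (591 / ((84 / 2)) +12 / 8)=-3283 / 109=-30.12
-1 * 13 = -13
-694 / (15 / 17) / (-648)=5899 / 4860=1.21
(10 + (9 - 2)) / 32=17 / 32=0.53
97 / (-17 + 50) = 97 / 33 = 2.94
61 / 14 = 4.36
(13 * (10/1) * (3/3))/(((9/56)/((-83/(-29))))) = 604240/261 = 2315.10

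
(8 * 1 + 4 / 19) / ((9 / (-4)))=-208 / 57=-3.65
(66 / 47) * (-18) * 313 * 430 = -159892920 / 47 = -3401977.02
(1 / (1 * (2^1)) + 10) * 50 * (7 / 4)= 3675 / 4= 918.75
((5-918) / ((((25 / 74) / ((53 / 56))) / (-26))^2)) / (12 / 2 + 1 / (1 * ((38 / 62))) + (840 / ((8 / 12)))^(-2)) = -3652677089604972 / 5755050475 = -634690.71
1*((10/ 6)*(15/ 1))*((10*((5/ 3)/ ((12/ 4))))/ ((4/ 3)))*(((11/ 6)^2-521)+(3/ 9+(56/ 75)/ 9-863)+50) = -89790025/ 648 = -138564.85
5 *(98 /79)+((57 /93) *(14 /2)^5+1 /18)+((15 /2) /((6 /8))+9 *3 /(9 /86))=10575.32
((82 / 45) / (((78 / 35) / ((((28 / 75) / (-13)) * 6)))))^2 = 258309184 / 13013105625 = 0.02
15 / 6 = 5 / 2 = 2.50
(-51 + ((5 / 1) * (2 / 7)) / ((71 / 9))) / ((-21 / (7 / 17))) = 8419 / 8449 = 1.00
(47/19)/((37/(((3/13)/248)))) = 141/2266472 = 0.00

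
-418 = -418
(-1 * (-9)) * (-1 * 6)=-54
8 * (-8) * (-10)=640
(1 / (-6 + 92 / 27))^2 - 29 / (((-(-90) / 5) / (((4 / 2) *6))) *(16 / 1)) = -31151 / 29400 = -1.06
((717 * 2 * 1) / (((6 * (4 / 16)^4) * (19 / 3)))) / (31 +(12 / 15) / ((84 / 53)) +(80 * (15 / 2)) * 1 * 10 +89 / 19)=19272960 / 12042197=1.60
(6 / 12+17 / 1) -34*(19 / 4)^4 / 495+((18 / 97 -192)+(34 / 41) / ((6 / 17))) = -52143040489 / 251982720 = -206.93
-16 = -16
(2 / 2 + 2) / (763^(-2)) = 1746507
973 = 973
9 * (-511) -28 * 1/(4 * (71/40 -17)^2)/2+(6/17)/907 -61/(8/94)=-17370746988859/3267779508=-5315.76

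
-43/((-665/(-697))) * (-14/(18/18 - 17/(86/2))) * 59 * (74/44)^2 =104093868563/597740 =174145.73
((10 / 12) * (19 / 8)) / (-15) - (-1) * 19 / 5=2641 / 720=3.67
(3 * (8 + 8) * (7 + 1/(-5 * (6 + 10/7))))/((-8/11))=-59829/130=-460.22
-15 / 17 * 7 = -105 / 17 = -6.18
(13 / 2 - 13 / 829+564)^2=894656814769 / 2748964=325452.36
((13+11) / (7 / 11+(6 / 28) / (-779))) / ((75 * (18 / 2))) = 959728 / 17169525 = 0.06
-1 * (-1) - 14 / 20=0.30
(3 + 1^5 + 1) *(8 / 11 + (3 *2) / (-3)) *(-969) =67830 / 11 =6166.36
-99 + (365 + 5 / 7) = 1867 / 7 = 266.71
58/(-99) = -58/99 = -0.59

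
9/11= 0.82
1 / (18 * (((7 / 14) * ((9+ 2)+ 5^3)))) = 1 / 1224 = 0.00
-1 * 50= -50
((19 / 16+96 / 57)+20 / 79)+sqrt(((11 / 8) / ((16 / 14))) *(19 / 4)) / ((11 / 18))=7.04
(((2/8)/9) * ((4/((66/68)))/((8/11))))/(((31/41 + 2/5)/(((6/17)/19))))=205/81054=0.00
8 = 8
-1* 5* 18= -90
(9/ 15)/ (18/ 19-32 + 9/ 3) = -57/ 2665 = -0.02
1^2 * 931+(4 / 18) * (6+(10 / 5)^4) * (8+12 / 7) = 61645 / 63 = 978.49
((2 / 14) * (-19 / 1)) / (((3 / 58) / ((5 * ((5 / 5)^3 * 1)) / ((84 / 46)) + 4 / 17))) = -1169773 / 7497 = -156.03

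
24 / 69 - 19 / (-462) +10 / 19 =184787 / 201894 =0.92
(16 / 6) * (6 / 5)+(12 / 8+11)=157 / 10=15.70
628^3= 247673152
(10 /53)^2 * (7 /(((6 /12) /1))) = 1400 /2809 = 0.50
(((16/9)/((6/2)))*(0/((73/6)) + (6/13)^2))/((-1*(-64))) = 1/507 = 0.00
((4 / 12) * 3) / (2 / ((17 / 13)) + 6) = 17 / 128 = 0.13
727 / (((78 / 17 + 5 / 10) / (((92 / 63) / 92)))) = 24718 / 10899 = 2.27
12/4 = 3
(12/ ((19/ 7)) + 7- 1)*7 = 1386/ 19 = 72.95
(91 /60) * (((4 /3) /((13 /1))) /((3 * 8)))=7 /1080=0.01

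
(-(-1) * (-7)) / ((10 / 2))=-7 / 5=-1.40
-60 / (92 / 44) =-660 / 23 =-28.70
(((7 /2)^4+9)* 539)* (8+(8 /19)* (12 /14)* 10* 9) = 131884445 /38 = 3470643.29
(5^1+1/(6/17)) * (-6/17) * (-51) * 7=987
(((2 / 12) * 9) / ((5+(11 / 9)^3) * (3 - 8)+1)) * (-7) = 15309 / 48302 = 0.32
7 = 7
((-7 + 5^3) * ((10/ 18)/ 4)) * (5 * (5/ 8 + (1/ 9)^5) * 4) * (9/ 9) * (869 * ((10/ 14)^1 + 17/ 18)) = 11299373434525/ 38263752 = 295302.29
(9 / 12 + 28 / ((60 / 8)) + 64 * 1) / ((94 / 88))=45199 / 705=64.11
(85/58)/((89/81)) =6885/5162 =1.33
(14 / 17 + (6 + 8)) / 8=63 / 34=1.85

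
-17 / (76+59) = -17 / 135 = -0.13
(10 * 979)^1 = 9790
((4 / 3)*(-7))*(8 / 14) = -16 / 3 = -5.33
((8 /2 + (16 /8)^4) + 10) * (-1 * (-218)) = 6540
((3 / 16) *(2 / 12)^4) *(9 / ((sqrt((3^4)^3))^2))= 1 / 408146688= 0.00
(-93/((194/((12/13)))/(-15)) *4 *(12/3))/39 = 2.72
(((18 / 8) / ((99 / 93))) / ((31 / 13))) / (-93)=-13 / 1364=-0.01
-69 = -69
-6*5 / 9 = -10 / 3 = -3.33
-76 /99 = -0.77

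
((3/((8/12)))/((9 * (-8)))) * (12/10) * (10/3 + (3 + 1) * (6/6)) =-11/20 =-0.55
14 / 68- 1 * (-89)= 3033 / 34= 89.21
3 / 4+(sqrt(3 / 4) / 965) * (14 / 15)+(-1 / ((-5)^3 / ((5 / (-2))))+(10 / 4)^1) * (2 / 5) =7 * sqrt(3) / 14475+871 / 500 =1.74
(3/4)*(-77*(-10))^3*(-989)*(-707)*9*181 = 390005048262233250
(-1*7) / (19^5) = -7 / 2476099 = -0.00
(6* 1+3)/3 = 3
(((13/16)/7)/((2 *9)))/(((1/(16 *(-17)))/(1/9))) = -221/1134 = -0.19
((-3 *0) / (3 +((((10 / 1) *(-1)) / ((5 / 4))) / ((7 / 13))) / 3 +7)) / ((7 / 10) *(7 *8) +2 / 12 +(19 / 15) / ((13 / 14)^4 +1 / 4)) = 0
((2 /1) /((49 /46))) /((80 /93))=2139 /980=2.18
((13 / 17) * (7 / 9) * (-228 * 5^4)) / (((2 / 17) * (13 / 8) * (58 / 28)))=-214022.99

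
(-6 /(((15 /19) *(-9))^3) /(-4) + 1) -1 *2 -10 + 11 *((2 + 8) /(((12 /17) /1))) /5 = 16535758 /820125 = 20.16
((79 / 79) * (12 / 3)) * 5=20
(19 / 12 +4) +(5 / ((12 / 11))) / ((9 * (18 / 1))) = 10909 / 1944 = 5.61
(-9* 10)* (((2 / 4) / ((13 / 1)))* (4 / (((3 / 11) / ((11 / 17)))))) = -32.85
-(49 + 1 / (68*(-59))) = -196587 / 4012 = -49.00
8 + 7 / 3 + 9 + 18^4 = 314986 / 3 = 104995.33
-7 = -7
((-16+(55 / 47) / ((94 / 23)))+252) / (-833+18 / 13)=-13570869 / 47762998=-0.28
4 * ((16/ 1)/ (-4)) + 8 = -8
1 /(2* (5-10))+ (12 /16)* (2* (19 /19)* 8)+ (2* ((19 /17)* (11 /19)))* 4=2903 /170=17.08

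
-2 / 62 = -1 / 31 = -0.03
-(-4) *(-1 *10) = -40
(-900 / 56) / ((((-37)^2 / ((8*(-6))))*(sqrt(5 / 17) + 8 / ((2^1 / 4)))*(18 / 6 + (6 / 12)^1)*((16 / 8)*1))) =54400 / 10800041-200*sqrt(85) / 10800041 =0.00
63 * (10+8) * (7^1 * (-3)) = -23814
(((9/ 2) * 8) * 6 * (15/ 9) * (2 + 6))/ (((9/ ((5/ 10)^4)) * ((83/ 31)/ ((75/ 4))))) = 11625/ 83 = 140.06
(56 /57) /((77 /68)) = 544 /627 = 0.87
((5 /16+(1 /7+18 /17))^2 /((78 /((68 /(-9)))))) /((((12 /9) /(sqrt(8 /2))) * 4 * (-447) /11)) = 10158731 /4956736512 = 0.00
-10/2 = -5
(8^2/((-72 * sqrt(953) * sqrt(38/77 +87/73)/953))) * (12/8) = -4 * sqrt(50745089549)/28419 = -31.71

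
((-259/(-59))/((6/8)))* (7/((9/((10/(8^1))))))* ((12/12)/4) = 9065/6372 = 1.42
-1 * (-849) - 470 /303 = 256777 /303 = 847.45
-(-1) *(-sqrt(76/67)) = -2 *sqrt(1273)/67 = -1.07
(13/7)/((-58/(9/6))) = -0.05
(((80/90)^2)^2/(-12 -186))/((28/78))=-13312/1515591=-0.01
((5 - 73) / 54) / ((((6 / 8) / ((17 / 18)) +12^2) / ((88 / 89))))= -101728 / 11829969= -0.01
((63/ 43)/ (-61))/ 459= -7/ 133773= -0.00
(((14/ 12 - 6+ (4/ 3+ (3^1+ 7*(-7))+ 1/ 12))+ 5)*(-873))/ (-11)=-155103/ 44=-3525.07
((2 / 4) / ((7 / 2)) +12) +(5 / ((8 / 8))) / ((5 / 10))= 155 / 7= 22.14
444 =444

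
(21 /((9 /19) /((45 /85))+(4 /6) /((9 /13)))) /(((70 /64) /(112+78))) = 1963.72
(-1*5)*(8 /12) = -10 /3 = -3.33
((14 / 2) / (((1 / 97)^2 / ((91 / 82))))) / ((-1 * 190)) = -5993533 / 15580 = -384.69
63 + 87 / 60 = 1289 / 20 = 64.45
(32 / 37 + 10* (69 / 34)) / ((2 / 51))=39927 / 74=539.55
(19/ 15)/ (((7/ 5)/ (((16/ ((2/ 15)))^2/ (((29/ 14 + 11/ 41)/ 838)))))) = 6266899200/ 1343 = 4666343.41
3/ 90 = 1/ 30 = 0.03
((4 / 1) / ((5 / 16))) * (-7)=-448 / 5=-89.60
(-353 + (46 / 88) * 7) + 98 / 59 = -902577 / 2596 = -347.68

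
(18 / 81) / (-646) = -1 / 2907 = -0.00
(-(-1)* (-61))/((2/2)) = -61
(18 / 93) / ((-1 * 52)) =-3 / 806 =-0.00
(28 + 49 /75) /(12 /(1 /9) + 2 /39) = 3991 /15050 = 0.27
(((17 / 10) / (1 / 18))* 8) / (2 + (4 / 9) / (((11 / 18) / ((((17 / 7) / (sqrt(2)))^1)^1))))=3628548 / 18085 - 1602216* sqrt(2) / 18085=75.35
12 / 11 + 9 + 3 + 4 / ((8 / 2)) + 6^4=14411 / 11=1310.09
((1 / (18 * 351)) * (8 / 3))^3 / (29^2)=64 / 715827926854053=0.00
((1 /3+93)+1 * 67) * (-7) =-3367 /3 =-1122.33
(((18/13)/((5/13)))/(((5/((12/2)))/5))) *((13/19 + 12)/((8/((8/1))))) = 26028/95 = 273.98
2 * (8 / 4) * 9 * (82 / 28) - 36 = 486 / 7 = 69.43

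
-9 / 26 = -0.35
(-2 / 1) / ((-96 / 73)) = 73 / 48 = 1.52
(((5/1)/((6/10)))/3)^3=15625/729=21.43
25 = 25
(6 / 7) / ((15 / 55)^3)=42.25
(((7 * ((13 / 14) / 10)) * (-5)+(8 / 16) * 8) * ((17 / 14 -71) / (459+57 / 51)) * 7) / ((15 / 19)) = -315571 / 312880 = -1.01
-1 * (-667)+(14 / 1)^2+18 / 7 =6059 / 7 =865.57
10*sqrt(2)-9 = 5.14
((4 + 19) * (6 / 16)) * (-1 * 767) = -52923 / 8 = -6615.38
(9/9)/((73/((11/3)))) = 11/219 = 0.05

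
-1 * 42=-42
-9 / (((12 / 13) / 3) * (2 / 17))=-1989 / 8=-248.62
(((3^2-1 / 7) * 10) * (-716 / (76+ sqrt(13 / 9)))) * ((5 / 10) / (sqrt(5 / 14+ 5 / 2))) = -15182064 * sqrt(35) / 363797+ 66588 * sqrt(455) / 363797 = -242.99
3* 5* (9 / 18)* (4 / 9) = 10 / 3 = 3.33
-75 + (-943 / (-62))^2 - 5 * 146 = -2205171 / 3844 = -573.67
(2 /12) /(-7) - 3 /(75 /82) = -3469 /1050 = -3.30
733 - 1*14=719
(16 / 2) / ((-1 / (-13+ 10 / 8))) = 94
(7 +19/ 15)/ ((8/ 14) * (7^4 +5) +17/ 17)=868/ 144465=0.01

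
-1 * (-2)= 2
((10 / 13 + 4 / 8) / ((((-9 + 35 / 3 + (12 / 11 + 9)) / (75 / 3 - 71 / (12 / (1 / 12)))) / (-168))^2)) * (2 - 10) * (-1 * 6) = 14620087011222 / 2304133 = 6345157.60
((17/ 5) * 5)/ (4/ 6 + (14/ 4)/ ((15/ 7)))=170/ 23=7.39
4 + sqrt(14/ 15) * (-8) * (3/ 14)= 4 - 4 * sqrt(210)/ 35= 2.34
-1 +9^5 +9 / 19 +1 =1121940 / 19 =59049.47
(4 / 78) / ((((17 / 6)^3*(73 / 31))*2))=2232 / 4662437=0.00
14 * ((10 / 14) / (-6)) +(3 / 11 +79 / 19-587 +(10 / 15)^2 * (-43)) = -1134896 / 1881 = -603.35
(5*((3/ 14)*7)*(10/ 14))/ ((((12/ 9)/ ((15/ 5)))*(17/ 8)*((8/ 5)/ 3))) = 10125/ 952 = 10.64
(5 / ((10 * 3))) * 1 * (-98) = -49 / 3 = -16.33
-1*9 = -9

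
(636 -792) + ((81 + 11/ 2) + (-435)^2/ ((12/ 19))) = 1198147/ 4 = 299536.75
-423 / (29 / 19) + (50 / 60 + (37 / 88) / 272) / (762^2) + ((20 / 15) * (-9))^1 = -349611603552941 / 1209151646208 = -289.14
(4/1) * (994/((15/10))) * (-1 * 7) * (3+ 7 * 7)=-2894528/3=-964842.67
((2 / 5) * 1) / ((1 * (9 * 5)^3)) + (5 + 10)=6834377 / 455625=15.00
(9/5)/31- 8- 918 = -143521/155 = -925.94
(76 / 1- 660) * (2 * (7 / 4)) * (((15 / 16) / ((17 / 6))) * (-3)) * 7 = 482895 / 34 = 14202.79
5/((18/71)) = 355/18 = 19.72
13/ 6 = 2.17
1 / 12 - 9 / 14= -47 / 84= -0.56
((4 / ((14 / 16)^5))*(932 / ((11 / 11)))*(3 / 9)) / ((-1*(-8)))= 15269888 / 50421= 302.85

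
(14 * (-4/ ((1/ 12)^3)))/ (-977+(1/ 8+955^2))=-774144/ 7288385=-0.11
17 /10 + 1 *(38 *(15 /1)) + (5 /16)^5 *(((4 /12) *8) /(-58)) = 65192444663 /114032640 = 571.70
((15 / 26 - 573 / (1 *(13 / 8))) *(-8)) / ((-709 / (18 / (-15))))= 219672 / 46085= 4.77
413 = 413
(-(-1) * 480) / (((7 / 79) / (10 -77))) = -2540640 / 7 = -362948.57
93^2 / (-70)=-8649 / 70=-123.56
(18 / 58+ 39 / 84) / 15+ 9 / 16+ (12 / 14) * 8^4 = 171078881 / 48720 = 3511.47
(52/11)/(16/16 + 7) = 0.59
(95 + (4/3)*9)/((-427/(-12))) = 1284/427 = 3.01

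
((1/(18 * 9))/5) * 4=2/405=0.00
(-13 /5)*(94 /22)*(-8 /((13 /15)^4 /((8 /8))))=157.53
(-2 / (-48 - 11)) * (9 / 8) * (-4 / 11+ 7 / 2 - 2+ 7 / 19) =5661 / 98648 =0.06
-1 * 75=-75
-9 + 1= -8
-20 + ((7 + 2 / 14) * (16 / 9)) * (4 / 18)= -9740 / 567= -17.18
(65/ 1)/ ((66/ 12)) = 130/ 11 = 11.82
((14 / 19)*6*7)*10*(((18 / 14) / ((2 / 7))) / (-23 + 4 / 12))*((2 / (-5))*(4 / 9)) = 3528 / 323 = 10.92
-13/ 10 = -1.30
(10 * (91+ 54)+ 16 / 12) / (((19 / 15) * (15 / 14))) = 60956 / 57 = 1069.40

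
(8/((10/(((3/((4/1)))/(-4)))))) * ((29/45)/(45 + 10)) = -29/16500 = -0.00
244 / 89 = 2.74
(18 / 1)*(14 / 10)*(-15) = -378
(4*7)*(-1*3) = -84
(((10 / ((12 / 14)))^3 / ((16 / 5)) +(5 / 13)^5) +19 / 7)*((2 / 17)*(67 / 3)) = 37535314931623 / 28631145816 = 1311.00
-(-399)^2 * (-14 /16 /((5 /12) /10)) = 3343221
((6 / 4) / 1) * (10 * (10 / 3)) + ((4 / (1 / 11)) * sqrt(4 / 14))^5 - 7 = 43 + 659664896 * sqrt(14) / 343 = 7196078.08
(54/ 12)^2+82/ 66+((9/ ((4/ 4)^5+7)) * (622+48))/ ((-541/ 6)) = 937847/ 71412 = 13.13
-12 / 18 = -2 / 3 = -0.67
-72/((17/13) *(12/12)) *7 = -6552/17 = -385.41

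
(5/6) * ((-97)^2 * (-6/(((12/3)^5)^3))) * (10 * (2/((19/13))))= -3057925/5100273664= -0.00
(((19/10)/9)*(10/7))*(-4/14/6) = -19/1323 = -0.01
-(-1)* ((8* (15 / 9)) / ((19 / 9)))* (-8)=-960 / 19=-50.53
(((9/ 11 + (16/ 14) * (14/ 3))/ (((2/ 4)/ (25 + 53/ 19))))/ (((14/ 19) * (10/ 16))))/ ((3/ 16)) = 59392/ 15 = 3959.47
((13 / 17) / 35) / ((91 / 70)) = 2 / 119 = 0.02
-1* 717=-717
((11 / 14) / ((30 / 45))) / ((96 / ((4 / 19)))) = 11 / 4256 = 0.00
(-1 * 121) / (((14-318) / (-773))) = -93533 / 304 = -307.67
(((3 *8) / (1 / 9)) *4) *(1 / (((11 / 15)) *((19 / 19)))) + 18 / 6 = 1181.18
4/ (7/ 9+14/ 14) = 9/ 4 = 2.25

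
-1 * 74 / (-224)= 37 / 112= 0.33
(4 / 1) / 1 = 4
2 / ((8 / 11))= 11 / 4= 2.75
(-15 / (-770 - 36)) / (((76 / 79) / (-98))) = -58065 / 30628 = -1.90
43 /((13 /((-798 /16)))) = -17157 /104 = -164.97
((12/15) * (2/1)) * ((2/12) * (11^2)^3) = 7086244/15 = 472416.27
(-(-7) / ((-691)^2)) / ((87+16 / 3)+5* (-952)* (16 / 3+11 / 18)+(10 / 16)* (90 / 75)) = -252 / 484781207009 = -0.00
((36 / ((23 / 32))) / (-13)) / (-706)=576 / 105547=0.01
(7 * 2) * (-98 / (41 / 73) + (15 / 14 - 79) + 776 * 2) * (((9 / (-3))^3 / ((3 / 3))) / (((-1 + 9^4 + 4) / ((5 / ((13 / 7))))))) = -234977715 / 1166204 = -201.49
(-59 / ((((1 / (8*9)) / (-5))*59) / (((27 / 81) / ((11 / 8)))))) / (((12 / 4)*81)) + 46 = 41306 / 891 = 46.36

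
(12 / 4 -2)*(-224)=-224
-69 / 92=-3 / 4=-0.75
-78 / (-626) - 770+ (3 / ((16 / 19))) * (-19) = -4194515 / 5008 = -837.56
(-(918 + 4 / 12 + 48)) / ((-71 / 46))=133354 / 213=626.08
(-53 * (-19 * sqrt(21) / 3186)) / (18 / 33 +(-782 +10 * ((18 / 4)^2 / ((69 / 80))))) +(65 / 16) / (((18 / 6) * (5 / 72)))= 39 / 2 - 254771 * sqrt(21) / 440649288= 19.50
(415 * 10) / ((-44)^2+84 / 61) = 25315 / 11818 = 2.14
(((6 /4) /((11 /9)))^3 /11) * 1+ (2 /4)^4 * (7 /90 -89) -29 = -725037143 /21083040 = -34.39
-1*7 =-7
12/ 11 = 1.09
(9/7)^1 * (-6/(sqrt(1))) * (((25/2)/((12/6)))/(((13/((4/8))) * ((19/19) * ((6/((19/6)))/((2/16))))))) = -1425/11648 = -0.12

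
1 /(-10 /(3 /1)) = -3 /10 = -0.30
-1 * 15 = -15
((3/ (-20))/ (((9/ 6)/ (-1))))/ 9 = 1/ 90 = 0.01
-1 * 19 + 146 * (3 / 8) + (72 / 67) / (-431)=4129123 / 115508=35.75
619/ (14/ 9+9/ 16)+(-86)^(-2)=659250161/ 2255780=292.25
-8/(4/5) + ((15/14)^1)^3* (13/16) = -9.00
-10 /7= -1.43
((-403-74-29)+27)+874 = 395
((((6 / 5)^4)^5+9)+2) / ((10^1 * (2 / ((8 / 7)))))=9410400376219702 / 3337860107421875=2.82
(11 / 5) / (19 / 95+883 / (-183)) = -2013 / 4232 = -0.48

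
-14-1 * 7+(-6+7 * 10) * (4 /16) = -5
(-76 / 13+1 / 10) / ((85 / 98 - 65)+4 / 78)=109809 / 1224595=0.09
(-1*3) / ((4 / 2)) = -3 / 2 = -1.50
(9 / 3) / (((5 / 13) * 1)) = 39 / 5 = 7.80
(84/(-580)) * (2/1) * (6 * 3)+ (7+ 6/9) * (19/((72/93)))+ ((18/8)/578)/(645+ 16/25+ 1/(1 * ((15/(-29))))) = 26647341676861/145662450480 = 182.94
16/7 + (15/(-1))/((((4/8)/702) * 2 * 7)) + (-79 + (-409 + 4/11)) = -21886/11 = -1989.64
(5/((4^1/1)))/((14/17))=85/56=1.52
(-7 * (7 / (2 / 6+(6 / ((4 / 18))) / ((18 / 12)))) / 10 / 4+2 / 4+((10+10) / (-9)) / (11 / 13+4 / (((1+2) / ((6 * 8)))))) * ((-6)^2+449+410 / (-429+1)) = 137942300687 / 714391920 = 193.09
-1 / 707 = -0.00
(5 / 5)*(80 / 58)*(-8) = -320 / 29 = -11.03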